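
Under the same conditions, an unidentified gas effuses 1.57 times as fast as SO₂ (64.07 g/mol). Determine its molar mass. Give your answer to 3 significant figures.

Graham's law gives rate_X/rate_SO₂ = √(M_SO₂/M_X).
1.57 = √(64.07/M_X)
M_X = 64.07 / 1.57² = 64.07 / 2.465 = 26.0 g/mol

26.0 g/mol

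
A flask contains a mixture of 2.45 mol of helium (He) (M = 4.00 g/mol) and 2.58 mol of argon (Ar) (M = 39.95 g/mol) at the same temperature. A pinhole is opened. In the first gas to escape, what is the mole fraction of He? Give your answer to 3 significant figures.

Each component's effusion rate ∝ (its partial pressure)·(1/√M) ∝ n_i/√M_i.
So x_He in the escaping gas = (n_He/√M_He) / Σ(n_i/√M_i)
= (2.45/√4.00) / (2.45/√4.00 + 2.58/√39.95) = 1.225/(1.225 + 0.4082) = 0.750.

0.750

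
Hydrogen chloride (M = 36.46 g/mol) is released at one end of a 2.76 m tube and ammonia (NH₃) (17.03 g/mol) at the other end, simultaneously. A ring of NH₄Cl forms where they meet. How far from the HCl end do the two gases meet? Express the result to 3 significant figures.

Distances travelled in equal time are proportional to diffusion rates, so d_HCl/d_NH₃ = √(M_NH₃/M_HCl) = √(17.03/36.46) = 0.6834.
With d_HCl + d_NH₃ = 2.76 m, d_NH₃ = 2.76/(1 + 0.6834) = 1.640 m.
d_HCl = 2.76 − 1.640 = 1.12 m.

1.12 m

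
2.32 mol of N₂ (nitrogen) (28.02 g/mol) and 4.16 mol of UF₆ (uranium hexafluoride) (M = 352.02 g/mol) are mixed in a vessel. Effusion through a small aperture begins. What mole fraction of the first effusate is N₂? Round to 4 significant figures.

The effusion rate of species i is ∝ p_i/√M_i ∝ n_i/√M_i.
Mole fraction of N₂ in the effusate = (n_N₂/√M_N₂) / (n_N₂/√M_N₂ + n_UF₆/√M_UF₆)
= (2.32/√28.02) / (2.32/√28.02 + 4.16/√352.02) = 0.4383/(0.4383 + 0.2217) = 0.6641.

0.6641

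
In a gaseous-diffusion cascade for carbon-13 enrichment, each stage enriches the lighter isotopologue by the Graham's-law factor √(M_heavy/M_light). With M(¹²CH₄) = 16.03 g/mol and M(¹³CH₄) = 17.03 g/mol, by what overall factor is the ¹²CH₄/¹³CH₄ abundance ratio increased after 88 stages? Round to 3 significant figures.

14.3

The single-stage factor is √(M_heavy/M_light), so 88 stages give [√(17.03/16.03)]^88 = (17.03/16.03)^(88/2).
= 1.06238^44 = 14.3.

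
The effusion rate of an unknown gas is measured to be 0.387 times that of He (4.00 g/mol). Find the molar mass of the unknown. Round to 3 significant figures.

From Graham's law, rate_X/rate_He = √(M_He/M_X).
0.387 = √(4.00/M_X)
M_X = 4.00 / 0.387² = 4.00 / 0.1498 = 26.7 g/mol

26.7 g/mol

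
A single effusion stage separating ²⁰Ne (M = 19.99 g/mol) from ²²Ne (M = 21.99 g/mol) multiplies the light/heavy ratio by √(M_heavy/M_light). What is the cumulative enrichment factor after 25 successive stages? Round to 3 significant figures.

3.29

The single-stage factor is √(M_heavy/M_light), so 25 stages give [√(21.99/19.99)]^25 = (21.99/19.99)^(25/2).
= 1.10005^(25/2) = 3.29.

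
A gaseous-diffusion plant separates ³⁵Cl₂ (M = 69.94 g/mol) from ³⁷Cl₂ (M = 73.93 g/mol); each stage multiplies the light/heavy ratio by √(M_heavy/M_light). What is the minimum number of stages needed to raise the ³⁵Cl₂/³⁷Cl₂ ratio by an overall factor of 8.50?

Single-stage factor α = √(73.93/69.94), so ln α = ½ ln(1.05705) = 0.02774.
Need α^N ≥ 8.50 ⇒ N ≥ ln(8.50) / ln α = 2.140 / 0.02774 = 77.15.
Minimum whole number of stages: N = 78.

78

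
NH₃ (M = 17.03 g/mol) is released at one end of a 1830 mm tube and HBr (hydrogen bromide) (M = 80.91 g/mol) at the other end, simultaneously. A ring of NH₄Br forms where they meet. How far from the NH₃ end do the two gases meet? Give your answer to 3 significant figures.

Distances travelled in equal time are proportional to diffusion rates, so d_NH₃/d_HBr = √(M_HBr/M_NH₃) = √(80.91/17.03) = 2.180.
With d_NH₃ + d_HBr = 1830 mm, d_HBr = 1830/(1 + 2.180) = 575.5 mm.
d_NH₃ = 1830 − 575.5 = 1250 mm.

1250 mm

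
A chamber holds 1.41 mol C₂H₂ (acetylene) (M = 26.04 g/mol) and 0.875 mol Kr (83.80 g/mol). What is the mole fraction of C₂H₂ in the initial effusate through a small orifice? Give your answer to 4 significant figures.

0.7430

Effusion rate of each component ∝ n_i/√M_i (partial pressure × 1/√M).
x_C₂H₂(eff) = (n_C₂H₂/√M_C₂H₂) / (n_C₂H₂/√M_C₂H₂ + n_Kr/√M_Kr)
= (1.41/√26.04) / (1.41/√26.04 + 0.875/√83.80) = 0.2763/(0.2763 + 0.09558) = 0.7430.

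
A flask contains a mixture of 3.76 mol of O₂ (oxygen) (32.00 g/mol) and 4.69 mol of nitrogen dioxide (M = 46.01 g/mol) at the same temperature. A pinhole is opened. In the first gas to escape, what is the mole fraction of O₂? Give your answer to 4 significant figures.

Rate_i ∝ x_i/√M_i (Graham's law weighted by mole fraction), so the effusate composition follows n_i/√M_i.
Mole fraction of O₂ in the effusate = (n_O₂/√M_O₂) / (n_O₂/√M_O₂ + n_NO₂/√M_NO₂)
= (3.76/√32.00) / (3.76/√32.00 + 4.69/√46.01) = 0.6647/(0.6647 + 0.6914) = 0.4901.

0.4901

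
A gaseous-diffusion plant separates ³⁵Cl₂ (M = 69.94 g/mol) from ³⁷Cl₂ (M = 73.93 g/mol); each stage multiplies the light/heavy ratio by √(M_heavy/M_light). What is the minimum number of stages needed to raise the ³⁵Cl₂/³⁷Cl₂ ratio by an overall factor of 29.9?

123

Single-stage factor α = √(73.93/69.94), so ln α = ½ ln(1.05705) = 0.02774.
Need α^N ≥ 29.9 ⇒ N ≥ ln(29.9) / ln α = 3.398 / 0.02774 = 122.49.
So at least 123 stages are needed.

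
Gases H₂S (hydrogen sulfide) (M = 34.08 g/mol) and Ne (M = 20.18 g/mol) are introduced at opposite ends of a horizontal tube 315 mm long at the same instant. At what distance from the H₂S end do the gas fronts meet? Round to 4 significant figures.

Graham's law gives d_H₂S/d_Ne = rate_H₂S/rate_Ne = √(M_Ne/M_H₂S) = √(20.18/34.08) = 0.7695.
With d_H₂S + d_Ne = 315 mm, d_Ne = 315/(1 + 0.7695) = 178.0 mm.
d_H₂S = 315 − 178.0 = 137.0 mm.

137.0 mm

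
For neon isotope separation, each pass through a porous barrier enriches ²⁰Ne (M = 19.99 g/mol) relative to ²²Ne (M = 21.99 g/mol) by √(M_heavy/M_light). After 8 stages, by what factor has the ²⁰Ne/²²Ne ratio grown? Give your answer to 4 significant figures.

After 8 stages the ratio has grown by (√(21.99/19.99))^8 = (21.99/19.99)^(8/2).
= 1.10005^4 = 1.464.

1.464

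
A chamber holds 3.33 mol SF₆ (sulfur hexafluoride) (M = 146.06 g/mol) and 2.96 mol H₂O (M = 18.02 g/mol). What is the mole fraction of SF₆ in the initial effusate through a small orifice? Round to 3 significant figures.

0.283

Each component's effusion rate ∝ (its partial pressure)·(1/√M) ∝ n_i/√M_i.
x_SF₆(eff) = (n_SF₆/√M_SF₆) / (n_SF₆/√M_SF₆ + n_H₂O/√M_H₂O)
= (3.33/√146.06) / (3.33/√146.06 + 2.96/√18.02) = 0.2755/(0.2755 + 0.6973) = 0.283.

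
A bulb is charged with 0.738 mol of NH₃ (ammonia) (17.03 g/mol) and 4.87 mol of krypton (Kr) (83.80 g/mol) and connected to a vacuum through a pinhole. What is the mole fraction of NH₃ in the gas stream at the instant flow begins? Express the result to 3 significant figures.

Rate_i ∝ x_i/√M_i (Graham's law weighted by mole fraction), so the effusate composition follows n_i/√M_i.
So x_NH₃ in the escaping gas = (n_NH₃/√M_NH₃) / Σ(n_i/√M_i)
= (0.738/√17.03) / (0.738/√17.03 + 4.87/√83.80) = 0.1788/(0.1788 + 0.5320) = 0.252.

0.252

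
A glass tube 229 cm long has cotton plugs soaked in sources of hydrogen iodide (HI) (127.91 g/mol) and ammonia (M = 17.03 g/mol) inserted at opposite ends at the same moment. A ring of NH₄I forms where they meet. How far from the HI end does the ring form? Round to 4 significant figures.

61.22 cm

In equal time, each gas travels a distance ∝ its rate ∝ 1/√M, so d_HI/d_NH₃ = √(M_NH₃/M_HI) = √(17.03/127.91) = 0.3649.
With d_HI + d_NH₃ = 229 cm, d_NH₃ = 229/(1 + 0.3649) = 167.8 cm.
d_HI = 229 − 167.8 = 61.22 cm.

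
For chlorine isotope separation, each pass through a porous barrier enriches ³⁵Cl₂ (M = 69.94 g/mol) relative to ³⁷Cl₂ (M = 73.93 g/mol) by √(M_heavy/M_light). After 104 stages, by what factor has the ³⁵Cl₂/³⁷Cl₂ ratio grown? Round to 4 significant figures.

17.90

The single-stage factor is √(M_heavy/M_light), so 104 stages give [√(73.93/69.94)]^104 = (73.93/69.94)^(104/2).
= 1.05705^52 = 17.90.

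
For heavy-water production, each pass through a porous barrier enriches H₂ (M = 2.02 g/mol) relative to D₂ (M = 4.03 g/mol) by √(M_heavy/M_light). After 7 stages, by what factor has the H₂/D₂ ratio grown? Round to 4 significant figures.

11.22

Overall factor = α^7 with α = √(4.03/2.02), i.e. (4.03/2.02)^(7/2).
= 1.99505^(7/2) = 11.22.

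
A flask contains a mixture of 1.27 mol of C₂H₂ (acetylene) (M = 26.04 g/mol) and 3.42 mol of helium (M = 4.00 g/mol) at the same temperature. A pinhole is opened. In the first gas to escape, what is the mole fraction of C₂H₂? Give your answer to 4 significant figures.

Each component's effusion rate ∝ (its partial pressure)·(1/√M) ∝ n_i/√M_i.
So x_C₂H₂ in the escaping gas = (n_C₂H₂/√M_C₂H₂) / Σ(n_i/√M_i)
= (1.27/√26.04) / (1.27/√26.04 + 3.42/√4.00) = 0.2489/(0.2489 + 1.710) = 0.1271.

0.1271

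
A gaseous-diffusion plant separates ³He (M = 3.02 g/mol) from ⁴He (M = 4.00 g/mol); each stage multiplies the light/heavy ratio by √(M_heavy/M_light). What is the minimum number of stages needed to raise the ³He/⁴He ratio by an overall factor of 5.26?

12

Single-stage factor α = √(4.00/3.02), so ln α = ½ ln(1.32450) = 0.1405.
Need α^N ≥ 5.26 ⇒ N ≥ ln(5.26) / ln α = 1.660 / 0.1405 = 11.81.
Rounding up, N = 12 stages.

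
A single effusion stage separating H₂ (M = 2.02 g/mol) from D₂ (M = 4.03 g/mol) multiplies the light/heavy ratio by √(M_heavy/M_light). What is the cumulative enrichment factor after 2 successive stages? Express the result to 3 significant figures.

2.00

After 2 stages the ratio has grown by (√(4.03/2.02))^2 = (4.03/2.02)^(2/2).
= 1.99505^1 = 2.00.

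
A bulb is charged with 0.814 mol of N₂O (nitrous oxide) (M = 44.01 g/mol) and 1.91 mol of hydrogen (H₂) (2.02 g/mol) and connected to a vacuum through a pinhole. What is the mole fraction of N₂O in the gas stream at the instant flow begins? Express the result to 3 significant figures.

The effusion rate of species i is ∝ p_i/√M_i ∝ n_i/√M_i.
So x_N₂O in the escaping gas = (n_N₂O/√M_N₂O) / Σ(n_i/√M_i)
= (0.814/√44.01) / (0.814/√44.01 + 1.91/√2.02) = 0.1227/(0.1227 + 1.344) = 0.0837.

0.0837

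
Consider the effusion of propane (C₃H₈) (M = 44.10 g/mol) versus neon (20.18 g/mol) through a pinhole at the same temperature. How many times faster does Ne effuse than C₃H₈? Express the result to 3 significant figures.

By Graham's law, rate_Ne/rate_C₃H₈ = √(M_C₃H₈/M_Ne) = √(44.10/20.18) = √2.185 = 1.48.

1.48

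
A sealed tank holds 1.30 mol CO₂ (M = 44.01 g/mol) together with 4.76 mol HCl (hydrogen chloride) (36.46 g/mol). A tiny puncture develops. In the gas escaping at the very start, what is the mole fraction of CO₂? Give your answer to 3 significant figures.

0.199

Rate_i ∝ x_i/√M_i (Graham's law weighted by mole fraction), so the effusate composition follows n_i/√M_i.
So x_CO₂ in the escaping gas = (n_CO₂/√M_CO₂) / Σ(n_i/√M_i)
= (1.30/√44.01) / (1.30/√44.01 + 4.76/√36.46) = 0.1960/(0.1960 + 0.7883) = 0.199.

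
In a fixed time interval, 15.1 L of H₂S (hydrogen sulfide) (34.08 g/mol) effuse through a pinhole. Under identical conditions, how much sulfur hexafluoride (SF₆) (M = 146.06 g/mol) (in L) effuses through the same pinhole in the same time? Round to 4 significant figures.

From Graham's law, rate_SF₆/rate_H₂S = √(M_H₂S/M_SF₆) = √(34.08/146.06) = √0.2333 = 0.4830.
So the volume for SF₆ is 15.1 × 0.4830 = 7.294 L.

7.294 L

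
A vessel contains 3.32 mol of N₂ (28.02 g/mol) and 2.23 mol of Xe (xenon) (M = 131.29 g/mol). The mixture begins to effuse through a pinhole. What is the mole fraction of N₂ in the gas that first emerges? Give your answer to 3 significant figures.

0.763

Each component's effusion rate ∝ (its partial pressure)·(1/√M) ∝ n_i/√M_i.
So x_N₂ in the escaping gas = (n_N₂/√M_N₂) / Σ(n_i/√M_i)
= (3.32/√28.02) / (3.32/√28.02 + 2.23/√131.29) = 0.6272/(0.6272 + 0.1946) = 0.763.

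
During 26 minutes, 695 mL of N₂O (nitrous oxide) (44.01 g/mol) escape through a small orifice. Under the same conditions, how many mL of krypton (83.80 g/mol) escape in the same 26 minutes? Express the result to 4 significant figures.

Using Graham's law: rate_Kr/rate_N₂O = √(M_N₂O/M_Kr) = √(44.01/83.80) = √0.5252 = 0.7247.
So the volume for Kr is 695 × 0.7247 = 503.7 mL.

503.7 mL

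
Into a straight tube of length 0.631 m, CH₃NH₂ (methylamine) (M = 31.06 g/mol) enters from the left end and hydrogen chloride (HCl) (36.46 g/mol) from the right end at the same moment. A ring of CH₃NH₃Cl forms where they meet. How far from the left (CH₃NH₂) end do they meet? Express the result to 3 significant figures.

Graham's law gives d_CH₃NH₂/d_HCl = rate_CH₃NH₂/rate_HCl = √(M_HCl/M_CH₃NH₂) = √(36.46/31.06) = 1.083.
With d_CH₃NH₂ + d_HCl = 0.631 m, d_HCl = 0.631/(1 + 1.083) = 0.3029 m.
d_CH₃NH₂ = 0.631 − 0.3029 = 0.328 m.

0.328 m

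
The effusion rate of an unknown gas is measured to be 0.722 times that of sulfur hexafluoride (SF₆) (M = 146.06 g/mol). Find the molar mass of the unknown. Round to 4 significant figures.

Graham's law gives rate_X/rate_SF₆ = √(M_SF₆/M_X).
0.722 = √(146.06/M_X)
M_X = 146.06 / 0.722² = 146.06 / 0.5213 = 280.2 g/mol

280.2 g/mol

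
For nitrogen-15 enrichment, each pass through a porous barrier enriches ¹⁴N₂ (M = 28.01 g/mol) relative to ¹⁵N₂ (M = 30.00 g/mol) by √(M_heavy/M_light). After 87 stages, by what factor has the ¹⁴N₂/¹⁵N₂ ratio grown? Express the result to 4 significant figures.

19.80

Each stage multiplies the ratio by α = √(30.00/28.01), so after 87 stages the overall factor is α^87 = (30.00/28.01)^(87/2).
= 1.07105^(87/2) = 19.80.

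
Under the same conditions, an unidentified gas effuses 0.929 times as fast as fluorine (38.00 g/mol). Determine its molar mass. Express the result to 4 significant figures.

From Graham's law, rate_X/rate_F₂ = √(M_F₂/M_X).
0.929 = √(38.00/M_X)
M_X = 38.00 / 0.929² = 38.00 / 0.8630 = 44.03 g/mol

44.03 g/mol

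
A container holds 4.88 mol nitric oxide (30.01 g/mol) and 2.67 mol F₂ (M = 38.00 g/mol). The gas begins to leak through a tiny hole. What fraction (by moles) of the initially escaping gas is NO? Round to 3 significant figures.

Each component's effusion rate ∝ (its partial pressure)·(1/√M) ∝ n_i/√M_i.
So x_NO in the escaping gas = (n_NO/√M_NO) / Σ(n_i/√M_i)
= (4.88/√30.01) / (4.88/√30.01 + 2.67/√38.00) = 0.8908/(0.8908 + 0.4331) = 0.673.

0.673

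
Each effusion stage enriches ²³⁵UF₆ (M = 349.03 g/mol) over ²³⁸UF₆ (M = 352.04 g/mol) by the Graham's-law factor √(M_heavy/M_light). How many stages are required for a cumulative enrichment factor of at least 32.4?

With α = √(352.04/349.03) per stage, ln α = ½ ln(1.00862) = 0.004293.
Need α^N ≥ 32.4 ⇒ N ≥ ln(32.4) / ln α = 3.478 / 0.004293 = 810.11.
So at least 811 stages are needed.

811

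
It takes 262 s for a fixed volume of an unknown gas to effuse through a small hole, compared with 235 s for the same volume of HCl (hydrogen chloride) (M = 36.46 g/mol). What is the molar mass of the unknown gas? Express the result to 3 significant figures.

45.3 g/mol

Using Graham's law: t_X/t_HCl = √(M_X/M_HCl).
262/235 = 1.115 = √(M_X/36.46)
M_X = 36.46 × 1.115² = 36.46 × 1.243 = 45.3 g/mol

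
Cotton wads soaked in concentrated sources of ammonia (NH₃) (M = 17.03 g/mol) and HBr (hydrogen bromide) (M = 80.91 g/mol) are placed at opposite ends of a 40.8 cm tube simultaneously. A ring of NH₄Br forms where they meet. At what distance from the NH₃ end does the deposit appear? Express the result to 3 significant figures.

Graham's law gives d_NH₃/d_HBr = rate_NH₃/rate_HBr = √(M_HBr/M_NH₃) = √(80.91/17.03) = 2.180.
With d_NH₃ + d_HBr = 40.8 cm, d_HBr = 40.8/(1 + 2.180) = 12.83 cm.
d_NH₃ = 40.8 − 12.83 = 28.0 cm.

28.0 cm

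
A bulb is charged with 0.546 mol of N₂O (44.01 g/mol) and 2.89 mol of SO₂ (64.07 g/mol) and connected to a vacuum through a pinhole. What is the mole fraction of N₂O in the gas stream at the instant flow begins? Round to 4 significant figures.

Rate_i ∝ x_i/√M_i (Graham's law weighted by mole fraction), so the effusate composition follows n_i/√M_i.
x_N₂O(eff) = (n_N₂O/√M_N₂O) / (n_N₂O/√M_N₂O + n_SO₂/√M_SO₂)
= (0.546/√44.01) / (0.546/√44.01 + 2.89/√64.07) = 0.08230/(0.08230 + 0.3611) = 0.1856.

0.1856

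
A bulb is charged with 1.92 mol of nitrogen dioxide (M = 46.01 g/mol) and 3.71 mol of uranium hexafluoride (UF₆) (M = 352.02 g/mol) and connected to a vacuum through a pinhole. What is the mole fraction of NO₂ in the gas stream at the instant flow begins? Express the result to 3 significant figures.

0.589

Each component's effusion rate ∝ (its partial pressure)·(1/√M) ∝ n_i/√M_i.
x_NO₂(eff) = (n_NO₂/√M_NO₂) / (n_NO₂/√M_NO₂ + n_UF₆/√M_UF₆)
= (1.92/√46.01) / (1.92/√46.01 + 3.71/√352.02) = 0.2831/(0.2831 + 0.1977) = 0.589.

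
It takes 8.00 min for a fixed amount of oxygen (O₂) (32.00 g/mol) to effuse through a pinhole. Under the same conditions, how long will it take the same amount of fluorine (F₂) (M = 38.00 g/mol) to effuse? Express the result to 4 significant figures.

Since effusion rate ∝ 1/√M, t_F₂/t_O₂ = √(M_F₂/M_O₂) = √(38.00/32.00) = √1.188 = 1.090.
So the time for F₂ is 8.00 × 1.090 = 8.718 min.

8.718 min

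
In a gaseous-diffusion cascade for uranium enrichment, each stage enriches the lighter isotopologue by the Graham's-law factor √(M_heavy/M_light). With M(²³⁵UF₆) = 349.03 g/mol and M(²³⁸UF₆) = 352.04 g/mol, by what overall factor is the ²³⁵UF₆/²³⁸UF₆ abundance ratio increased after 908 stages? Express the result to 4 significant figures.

After 908 stages the ratio has grown by (√(352.04/349.03))^908 = (352.04/349.03)^(908/2).
= 1.00862^454 = 49.33.

49.33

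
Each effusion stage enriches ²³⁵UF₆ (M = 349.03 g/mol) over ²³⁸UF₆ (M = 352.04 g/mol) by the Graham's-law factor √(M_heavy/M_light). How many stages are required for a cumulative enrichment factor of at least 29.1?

Per stage α = (352.04/349.03)^(1/2) = 1.00862^0.5, giving ln α = 0.004293.
Need α^N ≥ 29.1 ⇒ N ≥ ln(29.1) / ln α = 3.371 / 0.004293 = 785.09.
So at least 786 stages are needed.

786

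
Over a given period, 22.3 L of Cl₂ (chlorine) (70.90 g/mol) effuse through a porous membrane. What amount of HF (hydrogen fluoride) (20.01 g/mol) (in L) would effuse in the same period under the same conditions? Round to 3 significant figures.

42.0 L

By Graham's law, rate_HF/rate_Cl₂ = √(M_Cl₂/M_HF) = √(70.90/20.01) = √3.543 = 1.882.
So the volume for HF is 22.3 × 1.882 = 42.0 L.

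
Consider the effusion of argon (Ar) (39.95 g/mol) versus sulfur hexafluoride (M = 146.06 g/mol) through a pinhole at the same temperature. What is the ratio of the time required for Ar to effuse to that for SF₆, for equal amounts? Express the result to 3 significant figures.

Using Graham's law: t_Ar/t_SF₆ = √(M_Ar/M_SF₆) = √(39.95/146.06) = √0.2735 = 0.523.

0.523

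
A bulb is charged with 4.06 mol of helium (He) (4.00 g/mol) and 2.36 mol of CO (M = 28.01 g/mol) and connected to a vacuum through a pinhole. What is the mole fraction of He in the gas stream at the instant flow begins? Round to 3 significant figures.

0.820

Effusion rate of each component ∝ n_i/√M_i (partial pressure × 1/√M).
Mole fraction of He in the effusate = (n_He/√M_He) / (n_He/√M_He + n_CO/√M_CO)
= (4.06/√4.00) / (4.06/√4.00 + 2.36/√28.01) = 2.030/(2.030 + 0.4459) = 0.820.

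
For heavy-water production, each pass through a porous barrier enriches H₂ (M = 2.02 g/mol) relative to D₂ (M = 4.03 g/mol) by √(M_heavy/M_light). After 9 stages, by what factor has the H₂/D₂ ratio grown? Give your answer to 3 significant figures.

22.4

The single-stage factor is √(M_heavy/M_light), so 9 stages give [√(4.03/2.02)]^9 = (4.03/2.02)^(9/2).
= 1.99505^(9/2) = 22.4.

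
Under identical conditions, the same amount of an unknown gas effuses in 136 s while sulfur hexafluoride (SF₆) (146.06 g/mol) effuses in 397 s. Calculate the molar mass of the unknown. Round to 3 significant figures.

Graham's law gives t_X/t_SF₆ = √(M_X/M_SF₆).
136/397 = 0.3426 = √(M_X/146.06)
M_X = 146.06 × 0.3426² = 146.06 × 0.1174 = 17.1 g/mol

17.1 g/mol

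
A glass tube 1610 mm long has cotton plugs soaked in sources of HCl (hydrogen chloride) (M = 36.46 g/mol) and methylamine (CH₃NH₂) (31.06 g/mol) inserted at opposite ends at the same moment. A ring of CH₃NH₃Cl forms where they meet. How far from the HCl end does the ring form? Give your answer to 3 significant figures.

Distances travelled in equal time are proportional to diffusion rates, so d_HCl/d_CH₃NH₂ = √(M_CH₃NH₂/M_HCl) = √(31.06/36.46) = 0.9230.
With d_HCl + d_CH₃NH₂ = 1610 mm, d_CH₃NH₂ = 1610/(1 + 0.9230) = 837.2 mm.
d_HCl = 1610 − 837.2 = 773 mm.

773 mm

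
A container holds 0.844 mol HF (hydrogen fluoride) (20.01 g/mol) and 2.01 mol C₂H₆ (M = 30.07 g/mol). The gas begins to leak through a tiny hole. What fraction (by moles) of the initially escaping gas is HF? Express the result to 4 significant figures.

0.3398

Rate_i ∝ x_i/√M_i (Graham's law weighted by mole fraction), so the effusate composition follows n_i/√M_i.
x_HF(eff) = (n_HF/√M_HF) / (n_HF/√M_HF + n_C₂H₆/√M_C₂H₆)
= (0.844/√20.01) / (0.844/√20.01 + 2.01/√30.07) = 0.1887/(0.1887 + 0.3665) = 0.3398.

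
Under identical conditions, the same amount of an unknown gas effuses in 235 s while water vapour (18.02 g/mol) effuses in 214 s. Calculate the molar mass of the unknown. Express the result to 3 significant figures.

From Graham's law, t_X/t_H₂O = √(M_X/M_H₂O).
235/214 = 1.098 = √(M_X/18.02)
M_X = 18.02 × 1.098² = 18.02 × 1.206 = 21.7 g/mol

21.7 g/mol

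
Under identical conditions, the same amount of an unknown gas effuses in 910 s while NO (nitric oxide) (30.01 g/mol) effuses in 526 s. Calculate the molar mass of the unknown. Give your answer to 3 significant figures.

89.8 g/mol

Graham's law gives t_X/t_NO = √(M_X/M_NO).
910/526 = 1.730 = √(M_X/30.01)
M_X = 30.01 × 1.730² = 30.01 × 2.993 = 89.8 g/mol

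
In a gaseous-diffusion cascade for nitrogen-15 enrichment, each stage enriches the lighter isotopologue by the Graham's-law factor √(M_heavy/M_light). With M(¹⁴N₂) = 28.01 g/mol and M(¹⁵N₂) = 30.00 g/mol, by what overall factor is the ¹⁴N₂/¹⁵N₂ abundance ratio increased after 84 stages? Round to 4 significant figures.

17.86

After 84 stages the ratio has grown by (√(30.00/28.01))^84 = (30.00/28.01)^(84/2).
= 1.07105^42 = 17.86.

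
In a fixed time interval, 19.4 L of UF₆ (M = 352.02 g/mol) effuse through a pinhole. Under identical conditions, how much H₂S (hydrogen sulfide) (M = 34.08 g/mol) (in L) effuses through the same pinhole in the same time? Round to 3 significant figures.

62.3 L

From Graham's law, rate_H₂S/rate_UF₆ = √(M_UF₆/M_H₂S) = √(352.02/34.08) = √10.33 = 3.214.
So the volume for H₂S is 19.4 × 3.214 = 62.3 L.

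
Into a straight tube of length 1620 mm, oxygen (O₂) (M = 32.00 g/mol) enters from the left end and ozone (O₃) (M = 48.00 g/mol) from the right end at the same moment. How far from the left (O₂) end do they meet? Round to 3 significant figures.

In equal time, each gas travels a distance ∝ its rate ∝ 1/√M, so d_O₂/d_O₃ = √(M_O₃/M_O₂) = √(48.00/32.00) = 1.225.
With d_O₂ + d_O₃ = 1620 mm, d_O₃ = 1620/(1 + 1.225) = 728.2 mm.
d_O₂ = 1620 − 728.2 = 892 mm.

892 mm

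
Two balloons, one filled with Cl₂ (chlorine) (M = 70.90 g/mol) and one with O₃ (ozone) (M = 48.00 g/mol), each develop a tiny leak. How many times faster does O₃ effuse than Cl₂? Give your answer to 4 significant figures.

By Graham's law, rate_O₃/rate_Cl₂ = √(M_Cl₂/M_O₃) = √(70.90/48.00) = √1.477 = 1.215.

1.215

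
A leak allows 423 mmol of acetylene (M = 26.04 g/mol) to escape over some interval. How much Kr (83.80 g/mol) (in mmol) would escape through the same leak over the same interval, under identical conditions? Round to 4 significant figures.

235.8 mmol

Since effusion rate ∝ 1/√M, rate_Kr/rate_C₂H₂ = √(M_C₂H₂/M_Kr) = √(26.04/83.80) = √0.3107 = 0.5574.
So the amount for Kr is 423 × 0.5574 = 235.8 mmol.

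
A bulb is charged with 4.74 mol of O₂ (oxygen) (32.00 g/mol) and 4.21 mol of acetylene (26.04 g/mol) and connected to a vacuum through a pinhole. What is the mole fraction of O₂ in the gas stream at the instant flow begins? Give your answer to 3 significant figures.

The effusion rate of species i is ∝ p_i/√M_i ∝ n_i/√M_i.
So x_O₂ in the escaping gas = (n_O₂/√M_O₂) / Σ(n_i/√M_i)
= (4.74/√32.00) / (4.74/√32.00 + 4.21/√26.04) = 0.8379/(0.8379 + 0.8250) = 0.504.

0.504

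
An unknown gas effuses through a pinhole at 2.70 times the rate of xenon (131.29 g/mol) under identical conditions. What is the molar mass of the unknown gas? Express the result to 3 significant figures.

18.0 g/mol

By Graham's law, rate_X/rate_Xe = √(M_Xe/M_X).
2.70 = √(131.29/M_X)
M_X = 131.29 / 2.70² = 131.29 / 7.290 = 18.0 g/mol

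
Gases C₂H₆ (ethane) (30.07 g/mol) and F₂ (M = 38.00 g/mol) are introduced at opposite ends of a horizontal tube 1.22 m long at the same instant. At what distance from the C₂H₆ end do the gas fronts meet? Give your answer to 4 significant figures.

Distances travelled in equal time are proportional to diffusion rates, so d_C₂H₆/d_F₂ = √(M_F₂/M_C₂H₆) = √(38.00/30.07) = 1.124.
With d_C₂H₆ + d_F₂ = 1.22 m, d_F₂ = 1.22/(1 + 1.124) = 0.5743 m.
d_C₂H₆ = 1.22 − 0.5743 = 0.6457 m.

0.6457 m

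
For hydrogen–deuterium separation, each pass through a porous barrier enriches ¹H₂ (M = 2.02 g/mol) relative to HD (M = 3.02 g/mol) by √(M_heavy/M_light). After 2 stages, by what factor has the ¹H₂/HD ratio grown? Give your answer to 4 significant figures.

Each stage multiplies the ratio by α = √(3.02/2.02), so after 2 stages the overall factor is α^2 = (3.02/2.02)^(2/2).
= 1.49505^1 = 1.495.

1.495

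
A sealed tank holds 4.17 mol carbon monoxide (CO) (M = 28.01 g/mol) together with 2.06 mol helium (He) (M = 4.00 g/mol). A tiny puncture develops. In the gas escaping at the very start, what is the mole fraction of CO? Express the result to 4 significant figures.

Each component's effusion rate ∝ (its partial pressure)·(1/√M) ∝ n_i/√M_i.
x_CO(eff) = (n_CO/√M_CO) / (n_CO/√M_CO + n_He/√M_He)
= (4.17/√28.01) / (4.17/√28.01 + 2.06/√4.00) = 0.7879/(0.7879 + 1.030) = 0.4334.

0.4334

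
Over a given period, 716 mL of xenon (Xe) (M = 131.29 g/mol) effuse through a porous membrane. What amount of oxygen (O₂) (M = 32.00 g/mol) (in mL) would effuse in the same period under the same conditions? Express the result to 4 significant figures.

1450 mL

By Graham's law, rate_O₂/rate_Xe = √(M_Xe/M_O₂) = √(131.29/32.00) = √4.103 = 2.026.
So the volume for O₂ is 716 × 2.026 = 1450 mL.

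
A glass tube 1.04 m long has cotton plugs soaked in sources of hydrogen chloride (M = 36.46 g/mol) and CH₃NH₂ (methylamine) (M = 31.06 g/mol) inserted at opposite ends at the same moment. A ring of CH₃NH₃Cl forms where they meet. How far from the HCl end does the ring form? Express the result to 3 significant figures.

0.499 m

In equal time, each gas travels a distance ∝ its rate ∝ 1/√M, so d_HCl/d_CH₃NH₂ = √(M_CH₃NH₂/M_HCl) = √(31.06/36.46) = 0.9230.
With d_HCl + d_CH₃NH₂ = 1.04 m, d_CH₃NH₂ = 1.04/(1 + 0.9230) = 0.5408 m.
d_HCl = 1.04 − 0.5408 = 0.499 m.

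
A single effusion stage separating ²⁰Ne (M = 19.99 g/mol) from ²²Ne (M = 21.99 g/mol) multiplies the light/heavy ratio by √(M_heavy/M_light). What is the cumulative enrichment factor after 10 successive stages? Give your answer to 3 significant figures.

The single-stage factor is √(M_heavy/M_light), so 10 stages give [√(21.99/19.99)]^10 = (21.99/19.99)^(10/2).
= 1.10005^5 = 1.61.

1.61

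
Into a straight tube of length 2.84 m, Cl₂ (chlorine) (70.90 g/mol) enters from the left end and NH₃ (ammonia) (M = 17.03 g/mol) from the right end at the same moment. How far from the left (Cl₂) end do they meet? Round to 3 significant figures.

0.934 m

Graham's law gives d_Cl₂/d_NH₃ = rate_Cl₂/rate_NH₃ = √(M_NH₃/M_Cl₂) = √(17.03/70.90) = 0.4901.
With d_Cl₂ + d_NH₃ = 2.84 m, d_NH₃ = 2.84/(1 + 0.4901) = 1.906 m.
d_Cl₂ = 2.84 − 1.906 = 0.934 m.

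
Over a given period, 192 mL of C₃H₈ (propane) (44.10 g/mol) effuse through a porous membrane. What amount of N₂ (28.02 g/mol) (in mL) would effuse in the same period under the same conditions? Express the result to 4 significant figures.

240.9 mL

From Graham's law, rate_N₂/rate_C₃H₈ = √(M_C₃H₈/M_N₂) = √(44.10/28.02) = √1.574 = 1.255.
So the volume for N₂ is 192 × 1.255 = 240.9 mL.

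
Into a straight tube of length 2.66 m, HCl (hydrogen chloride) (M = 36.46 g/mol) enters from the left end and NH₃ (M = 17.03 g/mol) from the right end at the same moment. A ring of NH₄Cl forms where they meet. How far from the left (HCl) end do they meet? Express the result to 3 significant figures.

1.08 m

Graham's law gives d_HCl/d_NH₃ = rate_HCl/rate_NH₃ = √(M_NH₃/M_HCl) = √(17.03/36.46) = 0.6834.
With d_HCl + d_NH₃ = 2.66 m, d_NH₃ = 2.66/(1 + 0.6834) = 1.580 m.
d_HCl = 2.66 − 1.580 = 1.08 m.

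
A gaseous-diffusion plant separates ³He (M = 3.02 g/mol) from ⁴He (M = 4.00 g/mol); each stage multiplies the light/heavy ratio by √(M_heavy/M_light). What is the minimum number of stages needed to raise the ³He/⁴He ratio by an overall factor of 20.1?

22

With α = √(4.00/3.02) per stage, ln α = ½ ln(1.32450) = 0.1405.
Need α^N ≥ 20.1 ⇒ N ≥ ln(20.1) / ln α = 3.001 / 0.1405 = 21.35.
Rounding up, N = 22 stages.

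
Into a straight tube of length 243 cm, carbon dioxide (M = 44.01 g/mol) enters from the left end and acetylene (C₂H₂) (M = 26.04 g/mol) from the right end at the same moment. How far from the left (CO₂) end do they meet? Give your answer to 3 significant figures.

The fronts meet when d_CO₂ + d_C₂H₂ = L with d_CO₂/d_C₂H₂ = √(M_C₂H₂/M_CO₂) (Graham's law). Here √(M_C₂H₂/M_CO₂) = √(26.04/44.01) = 0.7692.
With d_CO₂ + d_C₂H₂ = 243 cm, d_C₂H₂ = 243/(1 + 0.7692) = 137.3 cm.
d_CO₂ = 243 − 137.3 = 106 cm.

106 cm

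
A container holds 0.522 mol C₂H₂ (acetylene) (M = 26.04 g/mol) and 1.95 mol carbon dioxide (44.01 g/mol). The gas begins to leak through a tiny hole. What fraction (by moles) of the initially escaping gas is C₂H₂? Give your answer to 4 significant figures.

Rate_i ∝ x_i/√M_i (Graham's law weighted by mole fraction), so the effusate composition follows n_i/√M_i.
Mole fraction of C₂H₂ in the effusate = (n_C₂H₂/√M_C₂H₂) / (n_C₂H₂/√M_C₂H₂ + n_CO₂/√M_CO₂)
= (0.522/√26.04) / (0.522/√26.04 + 1.95/√44.01) = 0.1023/(0.1023 + 0.2939) = 0.2582.

0.2582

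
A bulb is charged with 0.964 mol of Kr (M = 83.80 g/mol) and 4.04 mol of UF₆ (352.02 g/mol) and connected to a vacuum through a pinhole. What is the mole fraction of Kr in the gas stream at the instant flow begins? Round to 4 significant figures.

The effusion rate of species i is ∝ p_i/√M_i ∝ n_i/√M_i.
x_Kr(eff) = (n_Kr/√M_Kr) / (n_Kr/√M_Kr + n_UF₆/√M_UF₆)
= (0.964/√83.80) / (0.964/√83.80 + 4.04/√352.02) = 0.1053/(0.1053 + 0.2153) = 0.3284.

0.3284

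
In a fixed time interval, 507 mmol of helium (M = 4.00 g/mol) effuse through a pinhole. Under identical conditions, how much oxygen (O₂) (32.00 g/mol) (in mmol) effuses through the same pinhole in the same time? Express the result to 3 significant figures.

179 mmol

By Graham's law, rate_O₂/rate_He = √(M_He/M_O₂) = √(4.00/32.00) = √0.1250 = 0.3536.
So the amount for O₂ is 507 × 0.3536 = 179 mmol.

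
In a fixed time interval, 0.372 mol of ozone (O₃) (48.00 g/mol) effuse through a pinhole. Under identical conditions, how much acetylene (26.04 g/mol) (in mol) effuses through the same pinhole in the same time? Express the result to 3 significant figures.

0.505 mol

By Graham's law, rate_C₂H₂/rate_O₃ = √(M_O₃/M_C₂H₂) = √(48.00/26.04) = √1.843 = 1.358.
So the amount for C₂H₂ is 0.372 × 1.358 = 0.505 mol.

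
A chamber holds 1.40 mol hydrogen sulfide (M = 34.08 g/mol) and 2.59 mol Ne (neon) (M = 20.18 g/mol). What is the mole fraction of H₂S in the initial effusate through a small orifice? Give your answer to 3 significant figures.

0.294

Rate_i ∝ x_i/√M_i (Graham's law weighted by mole fraction), so the effusate composition follows n_i/√M_i.
x_H₂S(eff) = (n_H₂S/√M_H₂S) / (n_H₂S/√M_H₂S + n_Ne/√M_Ne)
= (1.40/√34.08) / (1.40/√34.08 + 2.59/√20.18) = 0.2398/(0.2398 + 0.5766) = 0.294.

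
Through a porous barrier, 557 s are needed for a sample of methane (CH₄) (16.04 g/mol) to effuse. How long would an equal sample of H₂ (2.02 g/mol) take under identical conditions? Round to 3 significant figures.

198 s

Since effusion rate ∝ 1/√M, t_H₂/t_CH₄ = √(M_H₂/M_CH₄) = √(2.02/16.04) = √0.1259 = 0.3549.
So the time for H₂ is 557 × 0.3549 = 198 s.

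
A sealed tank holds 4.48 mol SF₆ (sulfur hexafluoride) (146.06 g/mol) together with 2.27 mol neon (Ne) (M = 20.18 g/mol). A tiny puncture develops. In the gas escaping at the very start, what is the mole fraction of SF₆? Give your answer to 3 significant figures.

0.423

Rate_i ∝ x_i/√M_i (Graham's law weighted by mole fraction), so the effusate composition follows n_i/√M_i.
x_SF₆(eff) = (n_SF₆/√M_SF₆) / (n_SF₆/√M_SF₆ + n_Ne/√M_Ne)
= (4.48/√146.06) / (4.48/√146.06 + 2.27/√20.18) = 0.3707/(0.3707 + 0.5053) = 0.423.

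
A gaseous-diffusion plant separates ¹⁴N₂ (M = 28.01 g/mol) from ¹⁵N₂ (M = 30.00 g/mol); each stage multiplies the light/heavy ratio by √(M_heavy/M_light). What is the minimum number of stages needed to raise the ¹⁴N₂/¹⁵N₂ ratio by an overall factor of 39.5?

108

Per stage α = (30.00/28.01)^(1/2) = 1.07105^0.5, giving ln α = 0.03432.
Need α^N ≥ 39.5 ⇒ N ≥ ln(39.5) / ln α = 3.676 / 0.03432 = 107.12.
Rounding up, N = 108 stages.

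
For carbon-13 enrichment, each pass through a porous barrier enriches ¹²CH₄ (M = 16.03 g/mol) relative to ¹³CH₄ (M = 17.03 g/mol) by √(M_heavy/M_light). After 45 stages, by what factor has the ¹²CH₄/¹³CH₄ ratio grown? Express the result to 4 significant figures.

3.902

Each stage multiplies the ratio by α = √(17.03/16.03), so after 45 stages the overall factor is α^45 = (17.03/16.03)^(45/2).
= 1.06238^(45/2) = 3.902.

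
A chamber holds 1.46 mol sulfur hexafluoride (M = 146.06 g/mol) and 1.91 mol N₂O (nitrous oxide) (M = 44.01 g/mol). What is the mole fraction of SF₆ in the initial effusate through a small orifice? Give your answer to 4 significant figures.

Rate_i ∝ x_i/√M_i (Graham's law weighted by mole fraction), so the effusate composition follows n_i/√M_i.
Mole fraction of SF₆ in the effusate = (n_SF₆/√M_SF₆) / (n_SF₆/√M_SF₆ + n_N₂O/√M_N₂O)
= (1.46/√146.06) / (1.46/√146.06 + 1.91/√44.01) = 0.1208/(0.1208 + 0.2879) = 0.2956.

0.2956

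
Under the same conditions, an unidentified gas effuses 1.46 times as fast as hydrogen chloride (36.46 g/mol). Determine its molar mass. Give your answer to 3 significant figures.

17.1 g/mol

Using Graham's law: rate_X/rate_HCl = √(M_HCl/M_X).
1.46 = √(36.46/M_X)
M_X = 36.46 / 1.46² = 36.46 / 2.132 = 17.1 g/mol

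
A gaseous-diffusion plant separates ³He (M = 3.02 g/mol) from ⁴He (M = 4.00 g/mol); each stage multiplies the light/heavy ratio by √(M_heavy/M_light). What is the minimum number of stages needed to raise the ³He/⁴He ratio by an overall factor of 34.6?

26

Per stage α = (4.00/3.02)^(1/2) = 1.32450^0.5, giving ln α = 0.1405.
Need α^N ≥ 34.6 ⇒ N ≥ ln(34.6) / ln α = 3.544 / 0.1405 = 25.22.
Minimum whole number of stages: N = 26.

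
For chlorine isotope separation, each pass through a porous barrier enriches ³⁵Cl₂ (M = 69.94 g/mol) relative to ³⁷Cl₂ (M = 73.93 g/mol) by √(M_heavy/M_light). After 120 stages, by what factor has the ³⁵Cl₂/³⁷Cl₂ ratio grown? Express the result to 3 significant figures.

27.9

After 120 stages the ratio has grown by (√(73.93/69.94))^120 = (73.93/69.94)^(120/2).
= 1.05705^60 = 27.9.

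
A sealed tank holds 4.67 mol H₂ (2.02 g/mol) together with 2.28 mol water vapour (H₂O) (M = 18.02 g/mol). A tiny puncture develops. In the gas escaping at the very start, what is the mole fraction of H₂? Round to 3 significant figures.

The effusion rate of species i is ∝ p_i/√M_i ∝ n_i/√M_i.
So x_H₂ in the escaping gas = (n_H₂/√M_H₂) / Σ(n_i/√M_i)
= (4.67/√2.02) / (4.67/√2.02 + 2.28/√18.02) = 3.286/(3.286 + 0.5371) = 0.860.

0.860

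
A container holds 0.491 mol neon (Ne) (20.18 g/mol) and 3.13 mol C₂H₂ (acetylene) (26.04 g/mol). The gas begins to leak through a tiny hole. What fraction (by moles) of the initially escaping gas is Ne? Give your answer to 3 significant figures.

0.151

The effusion rate of species i is ∝ p_i/√M_i ∝ n_i/√M_i.
Mole fraction of Ne in the effusate = (n_Ne/√M_Ne) / (n_Ne/√M_Ne + n_C₂H₂/√M_C₂H₂)
= (0.491/√20.18) / (0.491/√20.18 + 3.13/√26.04) = 0.1093/(0.1093 + 0.6134) = 0.151.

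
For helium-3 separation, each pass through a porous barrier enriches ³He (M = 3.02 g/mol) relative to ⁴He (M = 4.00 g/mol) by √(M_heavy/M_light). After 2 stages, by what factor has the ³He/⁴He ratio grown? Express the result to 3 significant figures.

The single-stage factor is √(M_heavy/M_light), so 2 stages give [√(4.00/3.02)]^2 = (4.00/3.02)^(2/2).
= 1.32450^1 = 1.32.

1.32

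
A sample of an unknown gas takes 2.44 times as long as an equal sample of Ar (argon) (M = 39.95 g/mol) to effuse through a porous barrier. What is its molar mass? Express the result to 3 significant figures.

238 g/mol

Graham's law gives t_X/t_Ar = √(M_X/M_Ar).
2.44 = √(M_X/39.95)
M_X = 39.95 × 2.44² = 39.95 × 5.954 = 238 g/mol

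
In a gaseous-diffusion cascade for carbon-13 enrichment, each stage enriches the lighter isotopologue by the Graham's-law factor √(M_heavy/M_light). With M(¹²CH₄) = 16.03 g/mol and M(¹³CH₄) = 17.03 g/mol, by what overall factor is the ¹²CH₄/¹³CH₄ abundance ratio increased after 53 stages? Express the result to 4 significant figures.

Overall factor = α^53 with α = √(17.03/16.03), i.e. (17.03/16.03)^(53/2).
= 1.06238^(53/2) = 4.971.

4.971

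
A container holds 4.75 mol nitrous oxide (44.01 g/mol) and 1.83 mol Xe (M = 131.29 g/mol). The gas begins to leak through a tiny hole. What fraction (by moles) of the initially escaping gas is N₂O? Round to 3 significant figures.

0.818

Rate_i ∝ x_i/√M_i (Graham's law weighted by mole fraction), so the effusate composition follows n_i/√M_i.
So x_N₂O in the escaping gas = (n_N₂O/√M_N₂O) / Σ(n_i/√M_i)
= (4.75/√44.01) / (4.75/√44.01 + 1.83/√131.29) = 0.7160/(0.7160 + 0.1597) = 0.818.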